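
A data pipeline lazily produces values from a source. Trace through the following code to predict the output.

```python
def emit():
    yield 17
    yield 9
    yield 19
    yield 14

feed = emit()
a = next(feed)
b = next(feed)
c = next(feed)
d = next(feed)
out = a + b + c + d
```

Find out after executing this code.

Step 1: Create generator and consume all values:
  a = next(feed) = 17
  b = next(feed) = 9
  c = next(feed) = 19
  d = next(feed) = 14
Step 2: out = 17 + 9 + 19 + 14 = 59.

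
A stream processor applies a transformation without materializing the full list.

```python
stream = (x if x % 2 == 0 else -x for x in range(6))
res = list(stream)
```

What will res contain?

Step 1: For each x in range(6), yield x if even, else -x:
  x=0: even, yield 0
  x=1: odd, yield -1
  x=2: even, yield 2
  x=3: odd, yield -3
  x=4: even, yield 4
  x=5: odd, yield -5
Therefore res = [0, -1, 2, -3, 4, -5].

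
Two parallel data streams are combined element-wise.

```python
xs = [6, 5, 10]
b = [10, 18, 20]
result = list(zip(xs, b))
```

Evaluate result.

Step 1: zip pairs elements at same index:
  Index 0: (6, 10)
  Index 1: (5, 18)
  Index 2: (10, 20)
Therefore result = [(6, 10), (5, 18), (10, 20)].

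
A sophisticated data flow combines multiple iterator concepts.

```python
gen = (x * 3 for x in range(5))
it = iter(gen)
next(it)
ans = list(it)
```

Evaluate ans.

Step 1: Generator produces [0, 3, 6, 9, 12].
Step 2: next(it) consumes first element (0).
Step 3: list(it) collects remaining: [3, 6, 9, 12].
Therefore ans = [3, 6, 9, 12].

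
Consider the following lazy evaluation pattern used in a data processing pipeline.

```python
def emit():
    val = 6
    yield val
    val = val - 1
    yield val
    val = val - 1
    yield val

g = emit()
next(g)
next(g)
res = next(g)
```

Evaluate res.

Step 1: Trace through generator execution:
  Yield 1: val starts at 6, yield 6
  Yield 2: val = 6 - 1 = 5, yield 5
  Yield 3: val = 5 - 1 = 4, yield 4
Step 2: First next() gets 6, second next() gets the second value, third next() yields 4.
Therefore res = 4.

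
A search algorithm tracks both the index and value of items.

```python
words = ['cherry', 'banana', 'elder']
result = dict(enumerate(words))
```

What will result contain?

Step 1: enumerate pairs indices with words:
  0 -> 'cherry'
  1 -> 'banana'
  2 -> 'elder'
Therefore result = {0: 'cherry', 1: 'banana', 2: 'elder'}.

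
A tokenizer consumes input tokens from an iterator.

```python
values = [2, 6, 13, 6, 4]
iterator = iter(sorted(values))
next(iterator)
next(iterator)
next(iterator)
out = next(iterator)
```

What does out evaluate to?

Step 1: sorted([2, 6, 13, 6, 4]) = [2, 4, 6, 6, 13].
Step 2: Create iterator and skip 3 elements.
Step 3: next() returns 6.
Therefore out = 6.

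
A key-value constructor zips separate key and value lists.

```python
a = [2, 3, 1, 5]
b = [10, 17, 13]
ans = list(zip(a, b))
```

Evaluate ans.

Step 1: zip stops at shortest (len(a)=4, len(b)=3):
  Index 0: (2, 10)
  Index 1: (3, 17)
  Index 2: (1, 13)
Step 2: Last element of a (5) has no pair, dropped.
Therefore ans = [(2, 10), (3, 17), (1, 13)].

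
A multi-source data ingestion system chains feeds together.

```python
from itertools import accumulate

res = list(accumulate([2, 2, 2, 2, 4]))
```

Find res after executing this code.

Step 1: accumulate computes running sums:
  + 2 = 2
  + 2 = 4
  + 2 = 6
  + 2 = 8
  + 4 = 12
Therefore res = [2, 4, 6, 8, 12].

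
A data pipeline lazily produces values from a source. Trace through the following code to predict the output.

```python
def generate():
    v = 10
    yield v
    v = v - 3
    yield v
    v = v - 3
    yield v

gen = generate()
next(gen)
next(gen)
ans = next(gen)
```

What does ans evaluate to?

Step 1: Trace through generator execution:
  Yield 1: v starts at 10, yield 10
  Yield 2: v = 10 - 3 = 7, yield 7
  Yield 3: v = 7 - 3 = 4, yield 4
Step 2: First next() gets 10, second next() gets the second value, third next() yields 4.
Therefore ans = 4.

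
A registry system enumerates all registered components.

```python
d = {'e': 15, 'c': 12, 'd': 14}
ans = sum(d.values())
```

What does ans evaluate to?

Step 1: d.values() = [15, 12, 14].
Step 2: sum = 41.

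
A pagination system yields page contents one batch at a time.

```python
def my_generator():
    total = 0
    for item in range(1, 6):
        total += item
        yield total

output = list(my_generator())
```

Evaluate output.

Step 1: Generator accumulates running sum:
  item=1: total = 1, yield 1
  item=2: total = 3, yield 3
  item=3: total = 6, yield 6
  item=4: total = 10, yield 10
  item=5: total = 15, yield 15
Therefore output = [1, 3, 6, 10, 15].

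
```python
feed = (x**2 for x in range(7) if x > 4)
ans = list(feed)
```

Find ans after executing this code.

Step 1: For range(7), keep x > 4, then square:
  x=0: 0 <= 4, excluded
  x=1: 1 <= 4, excluded
  x=2: 2 <= 4, excluded
  x=3: 3 <= 4, excluded
  x=4: 4 <= 4, excluded
  x=5: 5 > 4, yield 5**2 = 25
  x=6: 6 > 4, yield 6**2 = 36
Therefore ans = [25, 36].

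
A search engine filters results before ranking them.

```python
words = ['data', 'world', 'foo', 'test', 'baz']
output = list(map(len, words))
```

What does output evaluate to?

Step 1: Map len() to each word:
  'data' -> 4
  'world' -> 5
  'foo' -> 3
  'test' -> 4
  'baz' -> 3
Therefore output = [4, 5, 3, 4, 3].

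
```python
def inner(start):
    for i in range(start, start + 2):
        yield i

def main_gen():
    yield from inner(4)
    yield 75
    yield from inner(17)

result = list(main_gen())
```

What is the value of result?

Step 1: main_gen() delegates to inner(4):
  yield 4
  yield 5
Step 2: yield 75
Step 3: Delegates to inner(17):
  yield 17
  yield 18
Therefore result = [4, 5, 75, 17, 18].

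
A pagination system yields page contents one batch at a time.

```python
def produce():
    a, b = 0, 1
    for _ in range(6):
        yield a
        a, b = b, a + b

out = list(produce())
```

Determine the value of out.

Step 1: Fibonacci-like sequence starting with a=0, b=1:
  Iteration 1: yield a=0, then a,b = 1,1
  Iteration 2: yield a=1, then a,b = 1,2
  Iteration 3: yield a=1, then a,b = 2,3
  Iteration 4: yield a=2, then a,b = 3,5
  Iteration 5: yield a=3, then a,b = 5,8
  Iteration 6: yield a=5, then a,b = 8,13
Therefore out = [0, 1, 1, 2, 3, 5].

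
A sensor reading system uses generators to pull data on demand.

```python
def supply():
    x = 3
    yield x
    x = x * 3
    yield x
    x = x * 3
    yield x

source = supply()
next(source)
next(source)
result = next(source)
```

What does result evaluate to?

Step 1: Trace through generator execution:
  Yield 1: x starts at 3, yield 3
  Yield 2: x = 3 * 3 = 9, yield 9
  Yield 3: x = 9 * 3 = 27, yield 27
Step 2: First next() gets 3, second next() gets the second value, third next() yields 27.
Therefore result = 27.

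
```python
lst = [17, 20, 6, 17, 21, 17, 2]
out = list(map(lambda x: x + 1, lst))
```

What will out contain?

Step 1: Apply lambda x: x + 1 to each element:
  17 -> 18
  20 -> 21
  6 -> 7
  17 -> 18
  21 -> 22
  17 -> 18
  2 -> 3
Therefore out = [18, 21, 7, 18, 22, 18, 3].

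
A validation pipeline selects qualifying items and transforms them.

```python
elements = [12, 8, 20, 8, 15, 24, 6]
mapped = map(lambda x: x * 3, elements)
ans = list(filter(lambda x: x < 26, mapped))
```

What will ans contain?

Step 1: Map x * 3:
  12 -> 36
  8 -> 24
  20 -> 60
  8 -> 24
  15 -> 45
  24 -> 72
  6 -> 18
Step 2: Filter for < 26:
  36: removed
  24: kept
  60: removed
  24: kept
  45: removed
  72: removed
  18: kept
Therefore ans = [24, 24, 18].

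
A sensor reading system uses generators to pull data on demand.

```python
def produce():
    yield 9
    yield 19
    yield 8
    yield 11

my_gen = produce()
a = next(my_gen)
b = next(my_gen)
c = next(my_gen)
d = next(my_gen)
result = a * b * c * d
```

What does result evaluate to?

Step 1: Create generator and consume all values:
  a = next(my_gen) = 9
  b = next(my_gen) = 19
  c = next(my_gen) = 8
  d = next(my_gen) = 11
Step 2: result = 9 * 19 * 8 * 11 = 15048.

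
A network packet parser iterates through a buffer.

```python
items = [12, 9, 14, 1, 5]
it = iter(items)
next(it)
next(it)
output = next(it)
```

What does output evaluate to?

Step 1: Create iterator over [12, 9, 14, 1, 5].
Step 2: next() consumes 12.
Step 3: next() consumes 9.
Step 4: next() returns 14.
Therefore output = 14.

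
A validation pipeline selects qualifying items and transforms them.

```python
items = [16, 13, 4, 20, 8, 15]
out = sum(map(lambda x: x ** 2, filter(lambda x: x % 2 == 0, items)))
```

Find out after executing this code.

Step 1: Filter even numbers from [16, 13, 4, 20, 8, 15]: [16, 4, 20, 8]
Step 2: Square each: [256, 16, 400, 64]
Step 3: Sum = 736.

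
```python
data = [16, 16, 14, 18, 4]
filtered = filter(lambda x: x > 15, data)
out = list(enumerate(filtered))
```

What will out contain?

Step 1: Filter [16, 16, 14, 18, 4] for > 15: [16, 16, 18].
Step 2: enumerate re-indexes from 0: [(0, 16), (1, 16), (2, 18)].
Therefore out = [(0, 16), (1, 16), (2, 18)].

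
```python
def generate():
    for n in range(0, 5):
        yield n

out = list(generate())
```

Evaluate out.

Step 1: The generator yields each value from range(0, 5).
Step 2: list() consumes all yields: [0, 1, 2, 3, 4].
Therefore out = [0, 1, 2, 3, 4].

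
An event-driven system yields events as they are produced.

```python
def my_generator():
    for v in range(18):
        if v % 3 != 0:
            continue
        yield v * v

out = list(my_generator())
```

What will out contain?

Step 1: Only yield v**2 when v is divisible by 3:
  v=0: 0 % 3 == 0, yield 0**2 = 0
  v=3: 3 % 3 == 0, yield 3**2 = 9
  v=6: 6 % 3 == 0, yield 6**2 = 36
  v=9: 9 % 3 == 0, yield 9**2 = 81
  v=12: 12 % 3 == 0, yield 12**2 = 144
  v=15: 15 % 3 == 0, yield 15**2 = 225
Therefore out = [0, 9, 36, 81, 144, 225].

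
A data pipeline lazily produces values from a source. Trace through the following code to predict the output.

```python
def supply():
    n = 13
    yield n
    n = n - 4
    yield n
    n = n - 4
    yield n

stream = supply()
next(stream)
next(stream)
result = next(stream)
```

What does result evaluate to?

Step 1: Trace through generator execution:
  Yield 1: n starts at 13, yield 13
  Yield 2: n = 13 - 4 = 9, yield 9
  Yield 3: n = 9 - 4 = 5, yield 5
Step 2: First next() gets 13, second next() gets the second value, third next() yields 5.
Therefore result = 5.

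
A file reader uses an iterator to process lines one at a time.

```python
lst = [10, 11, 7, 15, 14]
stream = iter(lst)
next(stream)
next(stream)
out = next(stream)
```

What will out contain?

Step 1: Create iterator over [10, 11, 7, 15, 14].
Step 2: next() consumes 10.
Step 3: next() consumes 11.
Step 4: next() returns 7.
Therefore out = 7.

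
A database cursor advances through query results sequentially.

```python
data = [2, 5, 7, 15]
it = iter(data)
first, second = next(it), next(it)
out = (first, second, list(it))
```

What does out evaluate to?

Step 1: Create iterator over [2, 5, 7, 15].
Step 2: first = 2, second = 5.
Step 3: Remaining elements: [7, 15].
Therefore out = (2, 5, [7, 15]).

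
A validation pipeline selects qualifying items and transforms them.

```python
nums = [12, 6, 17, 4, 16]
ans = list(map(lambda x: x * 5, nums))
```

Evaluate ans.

Step 1: Apply lambda x: x * 5 to each element:
  12 -> 60
  6 -> 30
  17 -> 85
  4 -> 20
  16 -> 80
Therefore ans = [60, 30, 85, 20, 80].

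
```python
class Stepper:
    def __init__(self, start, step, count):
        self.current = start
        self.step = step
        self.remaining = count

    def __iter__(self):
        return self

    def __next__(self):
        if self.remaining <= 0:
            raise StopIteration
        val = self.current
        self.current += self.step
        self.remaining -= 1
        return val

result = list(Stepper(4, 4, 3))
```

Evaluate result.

Step 1: Stepper starts at 4, increments by 4, for 3 steps:
  Yield 4, then current += 4
  Yield 8, then current += 4
  Yield 12, then current += 4
Therefore result = [4, 8, 12].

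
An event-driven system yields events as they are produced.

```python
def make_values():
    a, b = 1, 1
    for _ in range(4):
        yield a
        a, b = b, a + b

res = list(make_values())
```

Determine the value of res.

Step 1: Fibonacci-like sequence starting with a=1, b=1:
  Iteration 1: yield a=1, then a,b = 1,2
  Iteration 2: yield a=1, then a,b = 2,3
  Iteration 3: yield a=2, then a,b = 3,5
  Iteration 4: yield a=3, then a,b = 5,8
Therefore res = [1, 1, 2, 3].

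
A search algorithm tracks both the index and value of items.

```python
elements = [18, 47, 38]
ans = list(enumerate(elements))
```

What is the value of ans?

Step 1: enumerate pairs each element with its index:
  (0, 18)
  (1, 47)
  (2, 38)
Therefore ans = [(0, 18), (1, 47), (2, 38)].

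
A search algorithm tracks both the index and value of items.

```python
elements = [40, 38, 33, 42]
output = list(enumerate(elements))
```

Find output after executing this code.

Step 1: enumerate pairs each element with its index:
  (0, 40)
  (1, 38)
  (2, 33)
  (3, 42)
Therefore output = [(0, 40), (1, 38), (2, 33), (3, 42)].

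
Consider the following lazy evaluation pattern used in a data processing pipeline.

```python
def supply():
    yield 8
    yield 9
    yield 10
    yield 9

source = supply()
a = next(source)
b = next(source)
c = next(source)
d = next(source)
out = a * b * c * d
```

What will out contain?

Step 1: Create generator and consume all values:
  a = next(source) = 8
  b = next(source) = 9
  c = next(source) = 10
  d = next(source) = 9
Step 2: out = 8 * 9 * 10 * 9 = 6480.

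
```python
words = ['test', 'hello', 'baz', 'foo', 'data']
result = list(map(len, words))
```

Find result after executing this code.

Step 1: Map len() to each word:
  'test' -> 4
  'hello' -> 5
  'baz' -> 3
  'foo' -> 3
  'data' -> 4
Therefore result = [4, 5, 3, 3, 4].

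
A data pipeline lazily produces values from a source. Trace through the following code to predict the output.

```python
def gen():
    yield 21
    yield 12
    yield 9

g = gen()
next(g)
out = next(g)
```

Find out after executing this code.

Step 1: gen() creates a generator.
Step 2: next(g) yields 21 (consumed and discarded).
Step 3: next(g) yields 12, assigned to out.
Therefore out = 12.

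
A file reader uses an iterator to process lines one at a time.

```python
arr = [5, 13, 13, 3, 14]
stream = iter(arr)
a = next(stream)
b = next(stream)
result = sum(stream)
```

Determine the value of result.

Step 1: Create iterator over [5, 13, 13, 3, 14].
Step 2: a = next() = 5, b = next() = 13.
Step 3: sum() of remaining [13, 3, 14] = 30.
Therefore result = 30.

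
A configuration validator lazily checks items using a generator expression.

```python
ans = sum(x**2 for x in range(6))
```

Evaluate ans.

Step 1: Compute x**2 for each x in range(6):
  x=0: 0**2 = 0
  x=1: 1**2 = 1
  x=2: 2**2 = 4
  x=3: 3**2 = 9
  x=4: 4**2 = 16
  x=5: 5**2 = 25
Step 2: sum = 0 + 1 + 4 + 9 + 16 + 25 = 55.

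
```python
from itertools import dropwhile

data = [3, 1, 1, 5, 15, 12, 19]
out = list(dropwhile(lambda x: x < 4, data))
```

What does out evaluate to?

Step 1: dropwhile drops elements while < 4:
  3 < 4: dropped
  1 < 4: dropped
  1 < 4: dropped
  5: kept (dropping stopped)
Step 2: Remaining elements kept regardless of condition.
Therefore out = [5, 15, 12, 19].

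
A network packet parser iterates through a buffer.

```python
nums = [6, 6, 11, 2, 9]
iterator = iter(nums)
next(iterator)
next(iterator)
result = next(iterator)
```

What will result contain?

Step 1: Create iterator over [6, 6, 11, 2, 9].
Step 2: next() consumes 6.
Step 3: next() consumes 6.
Step 4: next() returns 11.
Therefore result = 11.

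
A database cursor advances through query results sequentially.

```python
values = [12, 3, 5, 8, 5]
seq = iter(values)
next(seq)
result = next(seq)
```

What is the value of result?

Step 1: Create iterator over [12, 3, 5, 8, 5].
Step 2: next() consumes 12.
Step 3: next() returns 3.
Therefore result = 3.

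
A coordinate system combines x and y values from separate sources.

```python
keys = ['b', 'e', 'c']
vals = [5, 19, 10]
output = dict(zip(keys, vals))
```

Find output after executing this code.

Step 1: zip pairs keys with values:
  'b' -> 5
  'e' -> 19
  'c' -> 10
Therefore output = {'b': 5, 'e': 19, 'c': 10}.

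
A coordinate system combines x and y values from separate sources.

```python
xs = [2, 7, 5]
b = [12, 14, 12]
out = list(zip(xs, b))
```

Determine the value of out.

Step 1: zip pairs elements at same index:
  Index 0: (2, 12)
  Index 1: (7, 14)
  Index 2: (5, 12)
Therefore out = [(2, 12), (7, 14), (5, 12)].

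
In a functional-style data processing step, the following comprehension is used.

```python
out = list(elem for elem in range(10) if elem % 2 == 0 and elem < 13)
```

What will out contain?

Step 1: Filter range(10) where elem % 2 == 0 and elem < 13:
  elem=0: both conditions met, included
  elem=1: excluded (1 % 2 != 0)
  elem=2: both conditions met, included
  elem=3: excluded (3 % 2 != 0)
  elem=4: both conditions met, included
  elem=5: excluded (5 % 2 != 0)
  elem=6: both conditions met, included
  elem=7: excluded (7 % 2 != 0)
  elem=8: both conditions met, included
  elem=9: excluded (9 % 2 != 0)
Therefore out = [0, 2, 4, 6, 8].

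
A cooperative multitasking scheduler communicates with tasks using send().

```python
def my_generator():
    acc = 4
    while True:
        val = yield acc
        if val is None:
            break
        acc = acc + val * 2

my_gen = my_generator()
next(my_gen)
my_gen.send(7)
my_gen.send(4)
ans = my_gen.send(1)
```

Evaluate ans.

Step 1: next() -> yield acc=4.
Step 2: send(7) -> val=7, acc = 4 + 7*2 = 18, yield 18.
Step 3: send(4) -> val=4, acc = 18 + 4*2 = 26, yield 26.
Step 4: send(1) -> val=1, acc = 26 + 1*2 = 28, yield 28.
Therefore ans = 28.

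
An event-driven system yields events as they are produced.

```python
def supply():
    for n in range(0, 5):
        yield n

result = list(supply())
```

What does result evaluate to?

Step 1: The generator yields each value from range(0, 5).
Step 2: list() consumes all yields: [0, 1, 2, 3, 4].
Therefore result = [0, 1, 2, 3, 4].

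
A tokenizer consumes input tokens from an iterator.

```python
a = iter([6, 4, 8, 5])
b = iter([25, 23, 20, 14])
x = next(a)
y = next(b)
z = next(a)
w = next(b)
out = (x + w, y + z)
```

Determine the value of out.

Step 1: a iterates [6, 4, 8, 5], b iterates [25, 23, 20, 14].
Step 2: x = next(a) = 6, y = next(b) = 25.
Step 3: z = next(a) = 4, w = next(b) = 23.
Step 4: out = (6 + 23, 25 + 4) = (29, 29).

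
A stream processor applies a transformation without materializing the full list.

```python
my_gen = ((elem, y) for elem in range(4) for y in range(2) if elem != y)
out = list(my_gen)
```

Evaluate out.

Step 1: Nested generator over range(4) x range(2) where elem != y:
  (0, 0): excluded (elem == y)
  (0, 1): included
  (1, 0): included
  (1, 1): excluded (elem == y)
  (2, 0): included
  (2, 1): included
  (3, 0): included
  (3, 1): included
Therefore out = [(0, 1), (1, 0), (2, 0), (2, 1), (3, 0), (3, 1)].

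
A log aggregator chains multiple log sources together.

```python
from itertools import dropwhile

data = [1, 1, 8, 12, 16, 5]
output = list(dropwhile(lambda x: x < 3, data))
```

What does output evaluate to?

Step 1: dropwhile drops elements while < 3:
  1 < 3: dropped
  1 < 3: dropped
  8: kept (dropping stopped)
Step 2: Remaining elements kept regardless of condition.
Therefore output = [8, 12, 16, 5].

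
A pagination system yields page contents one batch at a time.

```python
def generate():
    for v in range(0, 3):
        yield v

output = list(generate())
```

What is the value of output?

Step 1: The generator yields each value from range(0, 3).
Step 2: list() consumes all yields: [0, 1, 2].
Therefore output = [0, 1, 2].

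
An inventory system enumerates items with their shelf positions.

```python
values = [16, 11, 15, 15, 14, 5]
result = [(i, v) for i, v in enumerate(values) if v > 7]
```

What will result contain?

Step 1: Filter enumerate([16, 11, 15, 15, 14, 5]) keeping v > 7:
  (0, 16): 16 > 7, included
  (1, 11): 11 > 7, included
  (2, 15): 15 > 7, included
  (3, 15): 15 > 7, included
  (4, 14): 14 > 7, included
  (5, 5): 5 <= 7, excluded
Therefore result = [(0, 16), (1, 11), (2, 15), (3, 15), (4, 14)].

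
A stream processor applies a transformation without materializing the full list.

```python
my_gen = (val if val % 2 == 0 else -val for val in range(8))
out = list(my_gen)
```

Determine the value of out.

Step 1: For each val in range(8), yield val if even, else -val:
  val=0: even, yield 0
  val=1: odd, yield -1
  val=2: even, yield 2
  val=3: odd, yield -3
  val=4: even, yield 4
  val=5: odd, yield -5
  val=6: even, yield 6
  val=7: odd, yield -7
Therefore out = [0, -1, 2, -3, 4, -5, 6, -7].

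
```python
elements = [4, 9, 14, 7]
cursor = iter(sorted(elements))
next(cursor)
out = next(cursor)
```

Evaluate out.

Step 1: sorted([4, 9, 14, 7]) = [4, 7, 9, 14].
Step 2: Create iterator and skip 1 elements.
Step 3: next() returns 7.
Therefore out = 7.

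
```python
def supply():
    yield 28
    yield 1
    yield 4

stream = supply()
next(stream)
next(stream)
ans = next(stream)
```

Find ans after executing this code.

Step 1: supply() creates a generator.
Step 2: next(stream) yields 28 (consumed and discarded).
Step 3: next(stream) yields 1 (consumed and discarded).
Step 4: next(stream) yields 4, assigned to ans.
Therefore ans = 4.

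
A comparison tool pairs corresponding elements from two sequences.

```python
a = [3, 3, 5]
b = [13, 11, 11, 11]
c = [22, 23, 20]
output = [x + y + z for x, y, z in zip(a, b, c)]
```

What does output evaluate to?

Step 1: zip three lists (truncates to shortest, len=3):
  3 + 13 + 22 = 38
  3 + 11 + 23 = 37
  5 + 11 + 20 = 36
Therefore output = [38, 37, 36].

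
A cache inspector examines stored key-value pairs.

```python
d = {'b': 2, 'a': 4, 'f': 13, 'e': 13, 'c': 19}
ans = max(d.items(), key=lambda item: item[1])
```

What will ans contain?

Step 1: Find item with maximum value:
  ('b', 2)
  ('a', 4)
  ('f', 13)
  ('e', 13)
  ('c', 19)
Step 2: Maximum value is 19 at key 'c'.
Therefore ans = ('c', 19).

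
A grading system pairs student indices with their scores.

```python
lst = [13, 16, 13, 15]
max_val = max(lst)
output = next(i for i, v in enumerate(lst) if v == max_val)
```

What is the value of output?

Step 1: max([13, 16, 13, 15]) = 16.
Step 2: Find first index where value == 16:
  Index 0: 13 != 16
  Index 1: 16 == 16, found!
Therefore output = 1.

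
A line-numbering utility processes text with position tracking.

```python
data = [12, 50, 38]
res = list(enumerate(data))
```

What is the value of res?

Step 1: enumerate pairs each element with its index:
  (0, 12)
  (1, 50)
  (2, 38)
Therefore res = [(0, 12), (1, 50), (2, 38)].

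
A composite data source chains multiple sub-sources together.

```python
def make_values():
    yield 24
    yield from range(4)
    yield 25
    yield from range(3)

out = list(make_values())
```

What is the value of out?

Step 1: Trace yields in order:
  yield 24
  yield 0
  yield 1
  yield 2
  yield 3
  yield 25
  yield 0
  yield 1
  yield 2
Therefore out = [24, 0, 1, 2, 3, 25, 0, 1, 2].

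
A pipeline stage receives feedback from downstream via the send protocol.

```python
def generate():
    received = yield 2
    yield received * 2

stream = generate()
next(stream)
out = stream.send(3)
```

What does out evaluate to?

Step 1: next(stream) advances to first yield, producing 2.
Step 2: send(3) resumes, received = 3.
Step 3: yield received * 2 = 3 * 2 = 6.
Therefore out = 6.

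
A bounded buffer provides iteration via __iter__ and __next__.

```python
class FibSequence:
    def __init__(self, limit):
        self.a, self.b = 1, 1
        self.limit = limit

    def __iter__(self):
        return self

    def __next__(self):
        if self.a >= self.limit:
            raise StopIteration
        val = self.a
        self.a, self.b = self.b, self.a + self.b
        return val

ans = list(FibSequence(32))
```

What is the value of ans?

Step 1: Fibonacci-like sequence (a=1, b=1) until >= 32:
  Yield 1, then a,b = 1,2
  Yield 1, then a,b = 2,3
  Yield 2, then a,b = 3,5
  Yield 3, then a,b = 5,8
  Yield 5, then a,b = 8,13
  Yield 8, then a,b = 13,21
  Yield 13, then a,b = 21,34
  Yield 21, then a,b = 34,55
Step 2: 34 >= 32, stop.
Therefore ans = [1, 1, 2, 3, 5, 8, 13, 21].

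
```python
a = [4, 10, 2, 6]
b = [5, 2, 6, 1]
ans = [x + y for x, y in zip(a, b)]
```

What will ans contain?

Step 1: Add corresponding elements:
  4 + 5 = 9
  10 + 2 = 12
  2 + 6 = 8
  6 + 1 = 7
Therefore ans = [9, 12, 8, 7].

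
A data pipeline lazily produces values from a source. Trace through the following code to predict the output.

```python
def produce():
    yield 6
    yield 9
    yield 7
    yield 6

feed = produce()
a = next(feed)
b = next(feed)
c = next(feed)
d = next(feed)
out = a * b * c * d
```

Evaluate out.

Step 1: Create generator and consume all values:
  a = next(feed) = 6
  b = next(feed) = 9
  c = next(feed) = 7
  d = next(feed) = 6
Step 2: out = 6 * 9 * 7 * 6 = 2268.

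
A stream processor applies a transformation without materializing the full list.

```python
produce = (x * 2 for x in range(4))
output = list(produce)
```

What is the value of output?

Step 1: For each x in range(4), compute x*2:
  x=0: 0*2 = 0
  x=1: 1*2 = 2
  x=2: 2*2 = 4
  x=3: 3*2 = 6
Therefore output = [0, 2, 4, 6].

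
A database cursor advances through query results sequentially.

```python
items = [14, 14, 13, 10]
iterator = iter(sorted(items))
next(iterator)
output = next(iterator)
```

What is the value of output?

Step 1: sorted([14, 14, 13, 10]) = [10, 13, 14, 14].
Step 2: Create iterator and skip 1 elements.
Step 3: next() returns 13.
Therefore output = 13.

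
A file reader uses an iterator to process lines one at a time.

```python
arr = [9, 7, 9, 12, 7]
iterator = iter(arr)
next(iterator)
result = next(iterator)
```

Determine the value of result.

Step 1: Create iterator over [9, 7, 9, 12, 7].
Step 2: next() consumes 9.
Step 3: next() returns 7.
Therefore result = 7.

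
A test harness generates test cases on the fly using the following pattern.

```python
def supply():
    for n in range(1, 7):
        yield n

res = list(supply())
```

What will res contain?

Step 1: The generator yields each value from range(1, 7).
Step 2: list() consumes all yields: [1, 2, 3, 4, 5, 6].
Therefore res = [1, 2, 3, 4, 5, 6].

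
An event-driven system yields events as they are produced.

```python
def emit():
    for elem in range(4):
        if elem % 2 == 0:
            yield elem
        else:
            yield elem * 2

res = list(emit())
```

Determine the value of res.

Step 1: For each elem in range(4), yield elem if even, else elem*2:
  elem=0 (even): yield 0
  elem=1 (odd): yield 1*2 = 2
  elem=2 (even): yield 2
  elem=3 (odd): yield 3*2 = 6
Therefore res = [0, 2, 2, 6].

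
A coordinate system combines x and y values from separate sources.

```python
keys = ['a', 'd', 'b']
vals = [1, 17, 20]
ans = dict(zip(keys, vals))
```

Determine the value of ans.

Step 1: zip pairs keys with values:
  'a' -> 1
  'd' -> 17
  'b' -> 20
Therefore ans = {'a': 1, 'd': 17, 'b': 20}.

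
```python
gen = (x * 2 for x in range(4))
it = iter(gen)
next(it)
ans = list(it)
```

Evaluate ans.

Step 1: Generator produces [0, 2, 4, 6].
Step 2: next(it) consumes first element (0).
Step 3: list(it) collects remaining: [2, 4, 6].
Therefore ans = [2, 4, 6].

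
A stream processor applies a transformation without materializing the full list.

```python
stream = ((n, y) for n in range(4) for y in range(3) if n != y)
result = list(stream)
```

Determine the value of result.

Step 1: Nested generator over range(4) x range(3) where n != y:
  (0, 0): excluded (n == y)
  (0, 1): included
  (0, 2): included
  (1, 0): included
  (1, 1): excluded (n == y)
  (1, 2): included
  (2, 0): included
  (2, 1): included
  (2, 2): excluded (n == y)
  (3, 0): included
  (3, 1): included
  (3, 2): included
Therefore result = [(0, 1), (0, 2), (1, 0), (1, 2), (2, 0), (2, 1), (3, 0), (3, 1), (3, 2)].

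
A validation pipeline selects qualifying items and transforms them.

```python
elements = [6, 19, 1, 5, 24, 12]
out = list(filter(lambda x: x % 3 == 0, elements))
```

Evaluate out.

Step 1: Filter elements divisible by 3:
  6 % 3 = 0: kept
  19 % 3 = 1: removed
  1 % 3 = 1: removed
  5 % 3 = 2: removed
  24 % 3 = 0: kept
  12 % 3 = 0: kept
Therefore out = [6, 24, 12].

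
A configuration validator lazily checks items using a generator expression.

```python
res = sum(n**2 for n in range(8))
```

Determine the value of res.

Step 1: Compute n**2 for each n in range(8):
  n=0: 0**2 = 0
  n=1: 1**2 = 1
  n=2: 2**2 = 4
  n=3: 3**2 = 9
  n=4: 4**2 = 16
  n=5: 5**2 = 25
  n=6: 6**2 = 36
  n=7: 7**2 = 49
Step 2: sum = 0 + 1 + 4 + 9 + 16 + 25 + 36 + 49 = 140.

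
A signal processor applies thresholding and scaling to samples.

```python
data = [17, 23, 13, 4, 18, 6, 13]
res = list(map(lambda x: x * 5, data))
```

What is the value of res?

Step 1: Apply lambda x: x * 5 to each element:
  17 -> 85
  23 -> 115
  13 -> 65
  4 -> 20
  18 -> 90
  6 -> 30
  13 -> 65
Therefore res = [85, 115, 65, 20, 90, 30, 65].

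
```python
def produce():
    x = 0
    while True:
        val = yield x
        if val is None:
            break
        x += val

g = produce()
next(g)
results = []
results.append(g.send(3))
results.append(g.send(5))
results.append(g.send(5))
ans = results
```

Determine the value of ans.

Step 1: next(g) -> yield 0.
Step 2: send(3) -> x = 3, yield 3.
Step 3: send(5) -> x = 8, yield 8.
Step 4: send(5) -> x = 13, yield 13.
Therefore ans = [3, 8, 13].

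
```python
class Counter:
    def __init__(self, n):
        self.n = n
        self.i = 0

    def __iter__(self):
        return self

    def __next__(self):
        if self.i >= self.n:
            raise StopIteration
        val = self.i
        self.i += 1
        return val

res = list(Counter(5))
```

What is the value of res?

Step 1: Counter(5) creates an iterator counting 0 to 4.
Step 2: list() consumes all values: [0, 1, 2, 3, 4].
Therefore res = [0, 1, 2, 3, 4].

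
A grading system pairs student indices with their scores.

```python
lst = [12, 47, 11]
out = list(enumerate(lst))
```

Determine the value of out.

Step 1: enumerate pairs each element with its index:
  (0, 12)
  (1, 47)
  (2, 11)
Therefore out = [(0, 12), (1, 47), (2, 11)].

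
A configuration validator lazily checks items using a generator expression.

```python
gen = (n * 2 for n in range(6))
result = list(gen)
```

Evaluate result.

Step 1: For each n in range(6), compute n*2:
  n=0: 0*2 = 0
  n=1: 1*2 = 2
  n=2: 2*2 = 4
  n=3: 3*2 = 6
  n=4: 4*2 = 8
  n=5: 5*2 = 10
Therefore result = [0, 2, 4, 6, 8, 10].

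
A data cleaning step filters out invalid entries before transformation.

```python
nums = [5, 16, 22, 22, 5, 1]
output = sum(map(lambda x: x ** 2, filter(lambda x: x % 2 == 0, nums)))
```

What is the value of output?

Step 1: Filter even numbers from [5, 16, 22, 22, 5, 1]: [16, 22, 22]
Step 2: Square each: [256, 484, 484]
Step 3: Sum = 1224.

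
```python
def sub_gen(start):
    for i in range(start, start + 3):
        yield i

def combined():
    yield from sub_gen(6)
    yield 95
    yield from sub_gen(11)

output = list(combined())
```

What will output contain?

Step 1: combined() delegates to sub_gen(6):
  yield 6
  yield 7
  yield 8
Step 2: yield 95
Step 3: Delegates to sub_gen(11):
  yield 11
  yield 12
  yield 13
Therefore output = [6, 7, 8, 95, 11, 12, 13].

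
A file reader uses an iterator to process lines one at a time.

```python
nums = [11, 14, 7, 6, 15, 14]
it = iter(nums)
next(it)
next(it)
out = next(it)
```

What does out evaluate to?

Step 1: Create iterator over [11, 14, 7, 6, 15, 14].
Step 2: next() consumes 11.
Step 3: next() consumes 14.
Step 4: next() returns 7.
Therefore out = 7.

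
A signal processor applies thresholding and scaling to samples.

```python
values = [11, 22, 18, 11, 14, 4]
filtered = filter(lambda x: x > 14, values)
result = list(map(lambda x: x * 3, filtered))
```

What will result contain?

Step 1: Filter values for elements > 14:
  11: removed
  22: kept
  18: kept
  11: removed
  14: removed
  4: removed
Step 2: Map x * 3 on filtered [22, 18]:
  22 -> 66
  18 -> 54
Therefore result = [66, 54].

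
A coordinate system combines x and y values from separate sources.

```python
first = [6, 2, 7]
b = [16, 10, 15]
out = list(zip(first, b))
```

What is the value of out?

Step 1: zip pairs elements at same index:
  Index 0: (6, 16)
  Index 1: (2, 10)
  Index 2: (7, 15)
Therefore out = [(6, 16), (2, 10), (7, 15)].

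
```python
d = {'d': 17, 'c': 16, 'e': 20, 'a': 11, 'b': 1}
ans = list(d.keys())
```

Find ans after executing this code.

Step 1: d.keys() returns the dictionary keys in insertion order.
Therefore ans = ['d', 'c', 'e', 'a', 'b'].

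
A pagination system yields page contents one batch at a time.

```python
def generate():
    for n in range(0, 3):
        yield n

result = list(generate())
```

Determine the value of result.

Step 1: The generator yields each value from range(0, 3).
Step 2: list() consumes all yields: [0, 1, 2].
Therefore result = [0, 1, 2].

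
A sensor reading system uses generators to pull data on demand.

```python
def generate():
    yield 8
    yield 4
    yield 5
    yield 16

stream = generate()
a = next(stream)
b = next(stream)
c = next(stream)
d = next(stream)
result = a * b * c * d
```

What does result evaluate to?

Step 1: Create generator and consume all values:
  a = next(stream) = 8
  b = next(stream) = 4
  c = next(stream) = 5
  d = next(stream) = 16
Step 2: result = 8 * 4 * 5 * 16 = 2560.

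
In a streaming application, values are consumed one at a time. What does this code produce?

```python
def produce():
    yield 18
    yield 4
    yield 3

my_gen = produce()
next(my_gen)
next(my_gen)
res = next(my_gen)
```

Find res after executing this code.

Step 1: produce() creates a generator.
Step 2: next(my_gen) yields 18 (consumed and discarded).
Step 3: next(my_gen) yields 4 (consumed and discarded).
Step 4: next(my_gen) yields 3, assigned to res.
Therefore res = 3.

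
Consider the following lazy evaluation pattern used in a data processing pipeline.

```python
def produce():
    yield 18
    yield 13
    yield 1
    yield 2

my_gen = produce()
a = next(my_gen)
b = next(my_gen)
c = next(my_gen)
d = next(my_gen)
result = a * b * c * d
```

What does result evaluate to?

Step 1: Create generator and consume all values:
  a = next(my_gen) = 18
  b = next(my_gen) = 13
  c = next(my_gen) = 1
  d = next(my_gen) = 2
Step 2: result = 18 * 13 * 1 * 2 = 468.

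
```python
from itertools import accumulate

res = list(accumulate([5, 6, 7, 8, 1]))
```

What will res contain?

Step 1: accumulate computes running sums:
  + 5 = 5
  + 6 = 11
  + 7 = 18
  + 8 = 26
  + 1 = 27
Therefore res = [5, 11, 18, 26, 27].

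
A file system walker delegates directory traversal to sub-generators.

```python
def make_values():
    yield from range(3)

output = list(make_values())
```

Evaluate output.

Step 1: yield from delegates to the iterable, yielding each element.
Step 2: Collected values: [0, 1, 2].
Therefore output = [0, 1, 2].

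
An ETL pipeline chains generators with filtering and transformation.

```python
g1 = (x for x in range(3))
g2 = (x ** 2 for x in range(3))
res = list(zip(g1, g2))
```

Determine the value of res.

Step 1: g1 produces [0, 1, 2].
Step 2: g2 produces [0, 1, 4].
Step 3: zip pairs them: [(0, 0), (1, 1), (2, 4)].
Therefore res = [(0, 0), (1, 1), (2, 4)].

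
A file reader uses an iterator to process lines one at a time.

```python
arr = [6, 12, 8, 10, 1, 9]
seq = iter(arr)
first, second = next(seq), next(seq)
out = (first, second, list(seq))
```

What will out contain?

Step 1: Create iterator over [6, 12, 8, 10, 1, 9].
Step 2: first = 6, second = 12.
Step 3: Remaining elements: [8, 10, 1, 9].
Therefore out = (6, 12, [8, 10, 1, 9]).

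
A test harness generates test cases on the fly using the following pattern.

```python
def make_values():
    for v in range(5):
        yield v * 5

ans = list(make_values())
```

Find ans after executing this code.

Step 1: For each v in range(5), yield v * 5:
  v=0: yield 0 * 5 = 0
  v=1: yield 1 * 5 = 5
  v=2: yield 2 * 5 = 10
  v=3: yield 3 * 5 = 15
  v=4: yield 4 * 5 = 20
Therefore ans = [0, 5, 10, 15, 20].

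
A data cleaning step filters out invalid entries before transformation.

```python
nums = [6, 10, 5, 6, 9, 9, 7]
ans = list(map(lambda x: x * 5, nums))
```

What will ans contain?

Step 1: Apply lambda x: x * 5 to each element:
  6 -> 30
  10 -> 50
  5 -> 25
  6 -> 30
  9 -> 45
  9 -> 45
  7 -> 35
Therefore ans = [30, 50, 25, 30, 45, 45, 35].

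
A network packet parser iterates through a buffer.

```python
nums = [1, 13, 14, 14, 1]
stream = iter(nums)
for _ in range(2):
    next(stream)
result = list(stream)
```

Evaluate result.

Step 1: Create iterator over [1, 13, 14, 14, 1].
Step 2: Advance 2 positions (consuming [1, 13]).
Step 3: list() collects remaining elements: [14, 14, 1].
Therefore result = [14, 14, 1].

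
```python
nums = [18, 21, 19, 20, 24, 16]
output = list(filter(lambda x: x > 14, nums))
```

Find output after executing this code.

Step 1: Filter elements > 14:
  18: kept
  21: kept
  19: kept
  20: kept
  24: kept
  16: kept
Therefore output = [18, 21, 19, 20, 24, 16].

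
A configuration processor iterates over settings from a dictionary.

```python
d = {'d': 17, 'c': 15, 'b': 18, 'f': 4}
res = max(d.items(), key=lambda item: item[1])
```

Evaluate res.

Step 1: Find item with maximum value:
  ('d', 17)
  ('c', 15)
  ('b', 18)
  ('f', 4)
Step 2: Maximum value is 18 at key 'b'.
Therefore res = ('b', 18).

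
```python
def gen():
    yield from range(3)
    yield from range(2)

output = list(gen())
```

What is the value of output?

Step 1: Trace yields in order:
  yield 0
  yield 1
  yield 2
  yield 0
  yield 1
Therefore output = [0, 1, 2, 0, 1].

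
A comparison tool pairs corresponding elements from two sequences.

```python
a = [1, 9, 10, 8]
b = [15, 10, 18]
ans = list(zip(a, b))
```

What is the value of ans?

Step 1: zip stops at shortest (len(a)=4, len(b)=3):
  Index 0: (1, 15)
  Index 1: (9, 10)
  Index 2: (10, 18)
Step 2: Last element of a (8) has no pair, dropped.
Therefore ans = [(1, 15), (9, 10), (10, 18)].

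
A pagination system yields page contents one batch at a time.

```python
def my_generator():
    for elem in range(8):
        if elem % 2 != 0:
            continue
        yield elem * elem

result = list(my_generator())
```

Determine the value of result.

Step 1: Only yield elem**2 when elem is divisible by 2:
  elem=0: 0 % 2 == 0, yield 0**2 = 0
  elem=2: 2 % 2 == 0, yield 2**2 = 4
  elem=4: 4 % 2 == 0, yield 4**2 = 16
  elem=6: 6 % 2 == 0, yield 6**2 = 36
Therefore result = [0, 4, 16, 36].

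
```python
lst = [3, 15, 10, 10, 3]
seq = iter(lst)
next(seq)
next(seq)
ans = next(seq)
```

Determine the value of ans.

Step 1: Create iterator over [3, 15, 10, 10, 3].
Step 2: next() consumes 3.
Step 3: next() consumes 15.
Step 4: next() returns 10.
Therefore ans = 10.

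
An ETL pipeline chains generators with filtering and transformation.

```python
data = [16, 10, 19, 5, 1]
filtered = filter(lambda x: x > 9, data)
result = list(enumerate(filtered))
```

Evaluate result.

Step 1: Filter [16, 10, 19, 5, 1] for > 9: [16, 10, 19].
Step 2: enumerate re-indexes from 0: [(0, 16), (1, 10), (2, 19)].
Therefore result = [(0, 16), (1, 10), (2, 19)].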